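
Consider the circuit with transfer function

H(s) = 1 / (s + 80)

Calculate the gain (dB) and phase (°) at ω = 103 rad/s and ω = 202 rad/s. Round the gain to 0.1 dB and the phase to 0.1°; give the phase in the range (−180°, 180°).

ω = 103: -42.3 dB, -52.2°; ω = 202: -46.7 dB, -68.4°

Substitute s = j103:
Numerator: 1 = 1 + j0
Denominator: (j103) + 80 = 80 + j103
|N| = √(1² + 0²) ≈ 1, ∠N ≈ 0.00°
|D| = √(80² + 103²) ≈ 130.42, ∠D ≈ 52.16°
|H| = 1 / 130.42 ≈ 0.0076675
Gain = 20 log₁₀(0.0076675) ≈ -42.31 dB
∠H = 0.00° − 52.16° = -52.16°

Substitute s = j202:
Numerator: 1 = 1 + j0
Denominator: (j202) + 80 = 80 + j202
|N| = √(1² + 0²) ≈ 1, ∠N ≈ 0.00°
|D| = √(80² + 202²) ≈ 217.26, ∠D ≈ 68.39°
|H| = 1 / 217.26 ≈ 0.0046028
Gain = 20 log₁₀(0.0046028) ≈ -46.74 dB
∠H = 0.00° − 68.39° = -68.39°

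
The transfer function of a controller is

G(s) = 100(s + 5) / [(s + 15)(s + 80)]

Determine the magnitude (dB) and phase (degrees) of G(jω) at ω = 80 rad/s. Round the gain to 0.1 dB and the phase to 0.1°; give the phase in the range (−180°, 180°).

-1.2 dB, -38.0°

At s = jω = j80:
zero (s+5): 5 + j80 → |·| = √(5²+80²) = √6425 ≈ 80.156, ∠ = arctan(80/5) ≈ 86.42°
pole (s+15): 15 + j80 → |·| = √(15²+80²) = √6625 ≈ 81.394, ∠ = arctan(80/15) ≈ 79.38°
pole (s+80): 80 + j80 → |·| = √(80²+80²) = √12800 ≈ 113.14, ∠ = arctan(80/80) ≈ 45.00°
|G| = 100 · 80.156 / 9208.9 ≈ 0.87042
Gain = 20 log₁₀(0.87042) ≈ -1.21 dB
∠G = 86.42° − 124.38° = -37.96°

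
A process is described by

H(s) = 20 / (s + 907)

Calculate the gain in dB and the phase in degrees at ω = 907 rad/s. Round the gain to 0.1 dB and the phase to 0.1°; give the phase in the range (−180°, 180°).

Substitute s = j907:
Numerator: 20 = 20 + j0
Denominator: (j907) + 907 = 907 + j907
|N| = √(20² + 0²) ≈ 20, ∠N ≈ 0.00°
|D| = √(907² + 907²) ≈ 1282.7, ∠D ≈ 45.00°
|H| = 20 / 1282.7 ≈ 0.015592
Gain = 20 log₁₀(0.015592) ≈ -36.14 dB
∠H = 0.00° − 45.00° = -45.00°

-36.1 dB, -45.0°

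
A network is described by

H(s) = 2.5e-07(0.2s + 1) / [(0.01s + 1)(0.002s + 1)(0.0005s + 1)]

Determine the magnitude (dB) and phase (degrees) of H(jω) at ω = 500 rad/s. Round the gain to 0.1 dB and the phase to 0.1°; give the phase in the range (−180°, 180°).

-109.5 dB, -48.3°

At ω = 500 rad/s:
zero (1 + j500·0.2) = 1 + j100 → |·| ≈ 100, ∠ ≈ 89.43°
pole (1 + j500·0.01) = 1 + j5 → |·| ≈ 5.099, ∠ ≈ 78.69°
pole (1 + j500·0.002) = 1 + j1 → |·| ≈ 1.4142, ∠ ≈ 45.00°
pole (1 + j500·0.0005) = 1 + j0.25 → |·| ≈ 1.0308, ∠ ≈ 14.04°
|H| = 2.5e-07 · 100 / (5.099 · 1.4142 · 1.0308) ≈ 3.3633e-06
Gain = 20 log₁₀(3.3633e-06) ≈ -109.46 dB
∠H = (89.43°) − (78.69° + 45.00° + 14.04°) = -48.30°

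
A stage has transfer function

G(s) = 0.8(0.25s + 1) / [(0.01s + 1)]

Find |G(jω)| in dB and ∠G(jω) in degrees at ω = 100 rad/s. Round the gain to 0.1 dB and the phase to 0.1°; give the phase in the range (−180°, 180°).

23.0 dB, 42.7°

At ω = 100 rad/s:
zero (1 + j100·0.25) = 1 + j25 → |·| ≈ 25.02, ∠ ≈ 87.71°
pole (1 + j100·0.01) = 1 + j1 → |·| ≈ 1.4142, ∠ ≈ 45.00°
|G| = 0.8 · 25.02 / (1.4142) ≈ 14.154
Gain = 20 log₁₀(14.154) ≈ 23.02 dB
∠G = (87.71°) − (45.00°) = 42.71°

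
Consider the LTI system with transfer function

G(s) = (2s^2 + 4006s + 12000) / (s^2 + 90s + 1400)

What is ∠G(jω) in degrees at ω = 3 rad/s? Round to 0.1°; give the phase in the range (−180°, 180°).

Substitute s = j3:
Numerator: 2(j3)^2 + 4006(j3) + 12000 = 11982 + j12018
Denominator: (j3)^2 + 90(j3) + 1400 = 1391 + j270
|N| = √(11982² + 12018²) ≈ 16971, ∠N ≈ 45.09°
|D| = √(1391² + 270²) ≈ 1417, ∠D ≈ 10.98°
∠G = 45.09° − 10.98° = 34.11°

34.1°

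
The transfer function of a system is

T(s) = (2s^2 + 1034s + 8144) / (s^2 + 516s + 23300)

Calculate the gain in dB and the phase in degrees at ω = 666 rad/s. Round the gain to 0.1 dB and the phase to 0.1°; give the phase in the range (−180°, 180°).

Substitute s = j666:
Numerator: 2(j666)^2 + 1034(j666) + 8144 = -878968 + j688644
Denominator: (j666)^2 + 516(j666) + 23300 = -420256 + j343656
|N| = √(878968² + 688644²) ≈ 1.1166e+06, ∠N ≈ 141.92°
|D| = √(420256² + 343656²) ≈ 5.4288e+05, ∠D ≈ 140.73°
|T| = 1.1166e+06 / 5.4288e+05 ≈ 2.0568
Gain = 20 log₁₀(2.0568) ≈ 6.26 dB
∠T = 141.92° − 140.73° = 1.19°

6.3 dB, 1.2°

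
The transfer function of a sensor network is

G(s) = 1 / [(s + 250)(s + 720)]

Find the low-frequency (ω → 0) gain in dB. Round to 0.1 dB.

-105.1 dB

G(0) = 1 / (250·720) ≈ 5.5556e-06
20 log₁₀(5.5556e-06) ≈ -105.11 dB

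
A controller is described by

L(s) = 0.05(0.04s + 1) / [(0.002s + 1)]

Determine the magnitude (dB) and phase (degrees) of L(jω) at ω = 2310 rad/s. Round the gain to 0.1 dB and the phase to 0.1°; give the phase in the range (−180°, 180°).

-0.2 dB, 11.6°

At ω = 2310 rad/s:
zero (1 + j2310·0.04) = 1 + j92.4 → |·| ≈ 92.405, ∠ ≈ 89.38°
pole (1 + j2310·0.002) = 1 + j4.62 → |·| ≈ 4.727, ∠ ≈ 77.79°
|L| = 0.05 · 92.405 / (4.727) ≈ 0.97742
Gain = 20 log₁₀(0.97742) ≈ -0.20 dB
∠L = (89.38°) − (77.79°) = 11.59°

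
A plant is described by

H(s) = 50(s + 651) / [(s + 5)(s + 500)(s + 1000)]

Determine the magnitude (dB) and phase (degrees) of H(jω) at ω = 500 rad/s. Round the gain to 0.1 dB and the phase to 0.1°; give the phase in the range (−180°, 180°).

-79.7 dB, -123.5°

At s = jω = j500:
zero (s+651): 651 + j500 → |·| = √(651²+500²) = √673801 ≈ 820.85, ∠ = arctan(500/651) ≈ 37.53°
pole (s+5): 5 + j500 → |·| = √(5²+500²) = √250025 ≈ 500.02, ∠ = arctan(500/5) ≈ 89.43°
pole (s+500): 500 + j500 → |·| = √(500²+500²) = √500000 ≈ 707.11, ∠ = arctan(500/500) ≈ 45.00°
pole (s+1000): 1000 + j500 → |·| = √(1000²+500²) = √1250000 ≈ 1118, ∠ = arctan(500/1000) ≈ 26.57°
|H| = 50 · 820.85 / 3.9529e+08 ≈ 0.00010383
Gain = 20 log₁₀(0.00010383) ≈ -79.67 dB
∠H = 37.53° − 161.00° = -123.47°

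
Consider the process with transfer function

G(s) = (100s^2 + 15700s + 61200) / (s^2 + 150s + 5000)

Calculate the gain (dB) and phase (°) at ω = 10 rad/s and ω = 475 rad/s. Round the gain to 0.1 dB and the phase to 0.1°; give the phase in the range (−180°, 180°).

ω = 10: 30.2 dB, 54.9°; ω = 475: 40.2 dB, -0.4°

Substitute s = j10:
Numerator: 100(j10)^2 + 15700(j10) + 61200 = 51200 + j157000
Denominator: (j10)^2 + 150(j10) + 5000 = 4900 + j1500
|N| = √(51200² + 157000²) ≈ 1.6514e+05, ∠N ≈ 71.94°
|D| = √(4900² + 1500²) ≈ 5124.5, ∠D ≈ 17.02°
|G| = 1.6514e+05 / 5124.5 ≈ 32.226
Gain = 20 log₁₀(32.226) ≈ 30.16 dB
∠G = 71.94° − 17.02° = 54.92°

Substitute s = j475:
Numerator: 100(j475)^2 + 15700(j475) + 61200 = -22501300 + j7457500
Denominator: (j475)^2 + 150(j475) + 5000 = -220625 + j71250
|N| = √(22501300² + 7457500²) ≈ 2.3705e+07, ∠N ≈ 161.66°
|D| = √(220625² + 71250²) ≈ 2.3184e+05, ∠D ≈ 162.10°
|G| = 2.3705e+07 / 2.3184e+05 ≈ 102.25
Gain = 20 log₁₀(102.25) ≈ 40.19 dB
∠G = 161.66° − 162.10° = -0.44°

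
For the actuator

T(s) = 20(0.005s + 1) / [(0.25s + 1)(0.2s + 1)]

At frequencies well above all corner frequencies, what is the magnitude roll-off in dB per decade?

-20 dB/decade

Each pole contributes −20 dB/decade at high frequency; each zero contributes +20 dB/decade.
Net: 1 zero(s) − 2 pole(s) → -20 dB/decade.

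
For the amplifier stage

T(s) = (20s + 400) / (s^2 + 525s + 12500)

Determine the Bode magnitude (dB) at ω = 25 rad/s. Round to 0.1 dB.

Substitute s = j25:
Numerator: 20(j25) + 400 = 400 + j500
Denominator: (j25)^2 + 525(j25) + 12500 = 11875 + j13125
|N| = √(400² + 500²) ≈ 640.31, ∠N ≈ 51.34°
|D| = √(11875² + 13125²) ≈ 17700, ∠D ≈ 47.86°
|T| = 640.31 / 17700 ≈ 0.036176
Gain = 20 log₁₀(0.036176) ≈ -28.83 dB

-28.8 dB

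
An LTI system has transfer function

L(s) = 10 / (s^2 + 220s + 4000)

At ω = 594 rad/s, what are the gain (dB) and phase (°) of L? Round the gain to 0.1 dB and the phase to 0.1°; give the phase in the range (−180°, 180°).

Substitute s = j594:
Numerator: 10 = 10 + j0
Denominator: (j594)^2 + 220(j594) + 4000 = -348836 + j130680
|N| = √(10² + 0²) ≈ 10, ∠N ≈ 0.00°
|D| = √(348836² + 130680²) ≈ 3.7251e+05, ∠D ≈ 159.46°
|L| = 10 / 3.7251e+05 ≈ 2.6845e-05
Gain = 20 log₁₀(2.6845e-05) ≈ -91.42 dB
∠L = 0.00° − 159.46° = -159.46°

-91.4 dB, -159.5°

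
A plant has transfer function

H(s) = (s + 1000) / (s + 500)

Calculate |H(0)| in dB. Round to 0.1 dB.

H(0) = 1·1000 / (500) = 2
20 log₁₀(2) ≈ 6.02 dB

6.0 dB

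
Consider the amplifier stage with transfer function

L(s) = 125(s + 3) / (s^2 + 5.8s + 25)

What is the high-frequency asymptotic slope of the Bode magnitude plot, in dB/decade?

-20 dB/decade

Each pole contributes −20 dB/decade at high frequency; each zero contributes +20 dB/decade.
Net: 1 zero(s) − 2 pole(s) → -20 dB/decade.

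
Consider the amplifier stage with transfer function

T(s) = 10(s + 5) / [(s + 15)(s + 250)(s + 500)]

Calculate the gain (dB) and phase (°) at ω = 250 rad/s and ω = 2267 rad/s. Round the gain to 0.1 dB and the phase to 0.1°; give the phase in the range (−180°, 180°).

ω = 250: -85.9 dB, -69.3°; ω = 2267: -114.5 dB, -161.0°

At s = jω = j250:
zero (s+5): 5 + j250 → |·| = √(5²+250²) = √62525 ≈ 250.05, ∠ = arctan(250/5) ≈ 88.85°
pole (s+15): 15 + j250 → |·| = √(15²+250²) = √62725 ≈ 250.45, ∠ = arctan(250/15) ≈ 86.57°
pole (s+250): 250 + j250 → |·| = √(250²+250²) = √125000 ≈ 353.55, ∠ = arctan(250/250) ≈ 45.00°
pole (s+500): 500 + j250 → |·| = √(500²+250²) = √312500 ≈ 559.02, ∠ = arctan(250/500) ≈ 26.57°
|T| = 10 · 250.05 / 4.9499e+07 ≈ 5.0516e-05
Gain = 20 log₁₀(5.0516e-05) ≈ -85.93 dB
∠T = 88.85° − 158.14° = -69.29°

At s = jω = j2267:
zero (s+5): 5 + j2267 → |·| = √(5²+2267²) = √5139314 ≈ 2267, ∠ = arctan(2267/5) ≈ 89.87°
pole (s+15): 15 + j2267 → |·| = √(15²+2267²) = √5139514 ≈ 2267, ∠ = arctan(2267/15) ≈ 89.62°
pole (s+250): 250 + j2267 → |·| = √(250²+2267²) = √5201789 ≈ 2280.7, ∠ = arctan(2267/250) ≈ 83.71°
pole (s+500): 500 + j2267 → |·| = √(500²+2267²) = √5389289 ≈ 2321.5, ∠ = arctan(2267/500) ≈ 77.56°
|T| = 10 · 2267 / 1.2003e+10 ≈ 1.8887e-06
Gain = 20 log₁₀(1.8887e-06) ≈ -114.48 dB
∠T = 89.87° − 250.89° = -161.02°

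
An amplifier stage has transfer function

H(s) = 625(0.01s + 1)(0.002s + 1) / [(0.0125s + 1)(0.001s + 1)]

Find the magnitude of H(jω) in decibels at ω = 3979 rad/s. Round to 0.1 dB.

59.8 dB

At ω = 3979 rad/s:
zero (1 + j3979·0.01) = 1 + j39.79 → |·| ≈ 39.803, ∠ ≈ 88.56°
zero (1 + j3979·0.002) = 1 + j7.958 → |·| ≈ 8.0206, ∠ ≈ 82.84°
pole (1 + j3979·0.0125) = 1 + j49.7375 → |·| ≈ 49.748, ∠ ≈ 88.85°
pole (1 + j3979·0.001) = 1 + j3.979 → |·| ≈ 4.1027, ∠ ≈ 75.89°
|H| = 625 · 39.803 · 8.0206 / (49.748 · 4.1027) ≈ 977.59
Gain = 20 log₁₀(977.59) ≈ 59.80 dB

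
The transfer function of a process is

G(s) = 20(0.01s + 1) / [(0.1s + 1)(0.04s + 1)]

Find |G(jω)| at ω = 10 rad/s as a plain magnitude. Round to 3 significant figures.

13.2

At ω = 10 rad/s:
zero (1 + j10·0.01) = 1 + j0.1 → |·| ≈ 1.005, ∠ ≈ 5.71°
pole (1 + j10·0.1) = 1 + j1 → |·| ≈ 1.4142, ∠ ≈ 45.00°
pole (1 + j10·0.04) = 1 + j0.4 → |·| ≈ 1.077, ∠ ≈ 21.80°
|G| = 20 · 1.005 / (1.4142 · 1.077) ≈ 13.197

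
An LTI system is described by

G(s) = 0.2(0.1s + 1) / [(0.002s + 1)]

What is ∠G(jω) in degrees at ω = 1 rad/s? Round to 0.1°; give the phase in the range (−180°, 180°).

5.6°

At ω = 1 rad/s:
zero (1 + j1·0.1) = 1 + j0.1 → |·| ≈ 1.005, ∠ ≈ 5.71°
pole (1 + j1·0.002) = 1 + j0.002 → |·| ≈ 1, ∠ ≈ 0.11°
∠G = (5.71°) − (0.11°) = 5.60°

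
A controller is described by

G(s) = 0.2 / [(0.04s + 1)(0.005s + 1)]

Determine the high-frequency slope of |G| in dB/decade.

Each pole contributes −20 dB/decade at high frequency; each zero contributes +20 dB/decade.
Net: 0 zero(s) − 2 pole(s) → -40 dB/decade.

-40 dB/decade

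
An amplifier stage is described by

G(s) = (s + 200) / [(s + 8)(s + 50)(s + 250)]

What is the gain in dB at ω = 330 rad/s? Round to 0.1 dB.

At s = jω = j330:
zero (s+200): 200 + j330 → |·| = √(200²+330²) = √148900 ≈ 385.88, ∠ = arctan(330/200) ≈ 58.78°
pole (s+8): 8 + j330 → |·| = √(8²+330²) = √108964 ≈ 330.1, ∠ = arctan(330/8) ≈ 88.61°
pole (s+50): 50 + j330 → |·| = √(50²+330²) = √111400 ≈ 333.77, ∠ = arctan(330/50) ≈ 81.38°
pole (s+250): 250 + j330 → |·| = √(250²+330²) = √171400 ≈ 414, ∠ = arctan(330/250) ≈ 52.85°
|G| = 1 · 385.88 / 4.5613e+07 ≈ 8.4599e-06
Gain = 20 log₁₀(8.4599e-06) ≈ -101.45 dB

-101.5 dB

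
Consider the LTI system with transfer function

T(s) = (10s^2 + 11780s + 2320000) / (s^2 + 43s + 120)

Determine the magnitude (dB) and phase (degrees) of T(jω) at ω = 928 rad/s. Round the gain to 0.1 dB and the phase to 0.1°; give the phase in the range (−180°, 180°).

Substitute s = j928:
Numerator: 10(j928)^2 + 11780(j928) + 2320000 = -6291840 + j10931840
Denominator: (j928)^2 + 43(j928) + 120 = -861064 + j39904
|N| = √(6291840² + 10931840²) ≈ 1.2613e+07, ∠N ≈ 119.92°
|D| = √(861064² + 39904²) ≈ 8.6199e+05, ∠D ≈ 177.35°
|T| = 1.2613e+07 / 8.6199e+05 ≈ 14.632
Gain = 20 log₁₀(14.632) ≈ 23.31 dB
∠T = 119.92° − 177.35° = -57.43°

23.3 dB, -57.4°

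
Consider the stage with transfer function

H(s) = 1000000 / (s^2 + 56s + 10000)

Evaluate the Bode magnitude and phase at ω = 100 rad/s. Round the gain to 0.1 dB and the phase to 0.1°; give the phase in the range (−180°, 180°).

At s = jω = j100:
quadratic: (j100)² + 56·j100 + 10000 = 0 + j5600 → |·| ≈ 5600, ∠ ≈ 90.00°
|H| = 1000000 / 5600 ≈ 178.57
Gain = 20 log₁₀(178.57) ≈ 45.04 dB
∠H = 0.00° − 90.00° = -90.00°

45.0 dB, -90.0°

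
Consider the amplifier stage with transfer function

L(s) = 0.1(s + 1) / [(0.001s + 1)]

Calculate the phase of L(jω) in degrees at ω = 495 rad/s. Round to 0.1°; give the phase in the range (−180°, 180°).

At ω = 495 rad/s:
zero (1 + j495·1) = 1 + j495 → |·| ≈ 495, ∠ ≈ 89.88°
pole (1 + j495·0.001) = 1 + j0.495 → |·| ≈ 1.1158, ∠ ≈ 26.34°
∠L = (89.88°) − (26.34°) = 63.54°

63.5°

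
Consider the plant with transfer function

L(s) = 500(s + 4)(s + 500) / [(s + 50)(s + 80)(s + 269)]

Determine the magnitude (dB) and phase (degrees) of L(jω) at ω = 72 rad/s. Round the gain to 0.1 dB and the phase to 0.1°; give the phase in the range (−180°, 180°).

16.8 dB, -17.2°

At s = jω = j72:
zero (s+4): 4 + j72 → |·| = √(4²+72²) = √5200 ≈ 72.111, ∠ = arctan(72/4) ≈ 86.82°
zero (s+500): 500 + j72 → |·| = √(500²+72²) = √255184 ≈ 505.16, ∠ = arctan(72/500) ≈ 8.19°
pole (s+50): 50 + j72 → |·| = √(50²+72²) = √7684 ≈ 87.658, ∠ = arctan(72/50) ≈ 55.22°
pole (s+80): 80 + j72 → |·| = √(80²+72²) = √11584 ≈ 107.63, ∠ = arctan(72/80) ≈ 41.99°
pole (s+269): 269 + j72 → |·| = √(269²+72²) = √77545 ≈ 278.47, ∠ = arctan(72/269) ≈ 14.98°
|L| = 500 · 36428 / 2.6273e+06 ≈ 6.9326
Gain = 20 log₁₀(6.9326) ≈ 16.82 dB
∠L = 95.01° − 112.19° = -17.18°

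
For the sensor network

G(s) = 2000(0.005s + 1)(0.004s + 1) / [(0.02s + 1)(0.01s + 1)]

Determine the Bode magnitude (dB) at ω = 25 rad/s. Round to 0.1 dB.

At ω = 25 rad/s:
zero (1 + j25·0.005) = 1 + j0.125 → |·| ≈ 1.0078, ∠ ≈ 7.13°
zero (1 + j25·0.004) = 1 + j0.1 → |·| ≈ 1.005, ∠ ≈ 5.71°
pole (1 + j25·0.02) = 1 + j0.5 → |·| ≈ 1.118, ∠ ≈ 26.57°
pole (1 + j25·0.01) = 1 + j0.25 → |·| ≈ 1.0308, ∠ ≈ 14.04°
|G| = 2000 · 1.0078 · 1.005 / (1.118 · 1.0308) ≈ 1757.7
Gain = 20 log₁₀(1757.7) ≈ 64.90 dB

64.9 dB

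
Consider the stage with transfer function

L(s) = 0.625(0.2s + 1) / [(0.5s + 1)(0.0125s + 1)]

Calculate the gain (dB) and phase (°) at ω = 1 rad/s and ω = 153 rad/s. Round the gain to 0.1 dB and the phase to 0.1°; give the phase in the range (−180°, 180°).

ω = 1: -4.9 dB, -16.0°; ω = 153: -18.7 dB, -63.5°

At ω = 1 rad/s:
zero (1 + j1·0.2) = 1 + j0.2 → |·| ≈ 1.0198, ∠ ≈ 11.31°
pole (1 + j1·0.5) = 1 + j0.5 → |·| ≈ 1.118, ∠ ≈ 26.57°
pole (1 + j1·0.0125) = 1 + j0.0125 → |·| ≈ 1.0001, ∠ ≈ 0.72°
|L| = 0.625 · 1.0198 / (1.118 · 1.0001) ≈ 0.57005
Gain = 20 log₁₀(0.57005) ≈ -4.88 dB
∠L = (11.31°) − (26.57° + 0.72°) = -15.98°

At ω = 153 rad/s:
zero (1 + j153·0.2) = 1 + j30.6 → |·| ≈ 30.616, ∠ ≈ 88.13°
pole (1 + j153·0.5) = 1 + j76.5 → |·| ≈ 76.507, ∠ ≈ 89.25°
pole (1 + j153·0.0125) = 1 + j1.9125 → |·| ≈ 2.1582, ∠ ≈ 62.40°
|L| = 0.625 · 30.616 / (76.507 · 2.1582) ≈ 0.11589
Gain = 20 log₁₀(0.11589) ≈ -18.72 dB
∠L = (88.13°) − (89.25° + 62.40°) = -63.52°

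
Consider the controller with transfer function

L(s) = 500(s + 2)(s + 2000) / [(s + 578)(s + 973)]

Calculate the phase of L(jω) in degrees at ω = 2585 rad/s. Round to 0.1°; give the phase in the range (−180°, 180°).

-4.5°

At s = jω = j2585:
zero (s+2): 2 + j2585 → |·| = √(2²+2585²) = √6682229 ≈ 2585, ∠ = arctan(2585/2) ≈ 89.96°
zero (s+2000): 2000 + j2585 → |·| = √(2000²+2585²) = √10682225 ≈ 3268.4, ∠ = arctan(2585/2000) ≈ 52.27°
pole (s+578): 578 + j2585 → |·| = √(578²+2585²) = √7016309 ≈ 2648.8, ∠ = arctan(2585/578) ≈ 77.40°
pole (s+973): 973 + j2585 → |·| = √(973²+2585²) = √7628954 ≈ 2762.1, ∠ = arctan(2585/973) ≈ 69.37°
∠L = 142.23° − 146.77° = -4.54°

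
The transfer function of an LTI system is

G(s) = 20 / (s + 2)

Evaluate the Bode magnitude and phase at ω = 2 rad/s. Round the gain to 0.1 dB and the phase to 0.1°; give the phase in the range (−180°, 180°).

At s = jω = j2:
pole (s+2): 2 + j2 → |·| = √(2²+2²) = √8 ≈ 2.8284, ∠ = arctan(2/2) ≈ 45.00°
|G| = 20 / 2.8284 ≈ 7.0711
Gain = 20 log₁₀(7.0711) ≈ 16.99 dB
∠G = 0.00° − 45.00° = -45.00°

17.0 dB, -45.0°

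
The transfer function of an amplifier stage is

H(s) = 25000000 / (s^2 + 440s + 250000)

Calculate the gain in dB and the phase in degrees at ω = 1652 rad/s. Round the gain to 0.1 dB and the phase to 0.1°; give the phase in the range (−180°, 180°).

At s = jω = j1652:
quadratic: (j1652)² + 440·j1652 + 250000 = -2479104 + j726880 → |·| ≈ 2.5835e+06, ∠ ≈ 163.66°
|H| = 25000000 / 2.5835e+06 ≈ 9.6768
Gain = 20 log₁₀(9.6768) ≈ 19.71 dB
∠H = 0.00° − 163.66° = -163.66°

19.7 dB, -163.7°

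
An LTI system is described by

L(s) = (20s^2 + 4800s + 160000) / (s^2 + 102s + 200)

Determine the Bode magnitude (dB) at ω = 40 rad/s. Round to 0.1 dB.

Substitute s = j40:
Numerator: 20(j40)^2 + 4800(j40) + 160000 = 128000 + j192000
Denominator: (j40)^2 + 102(j40) + 200 = -1400 + j4080
|N| = √(128000² + 192000²) ≈ 2.3076e+05, ∠N ≈ 56.31°
|D| = √(1400² + 4080²) ≈ 4313.5, ∠D ≈ 108.94°
|L| = 2.3076e+05 / 4313.5 ≈ 53.497
Gain = 20 log₁₀(53.497) ≈ 34.57 dB

34.6 dB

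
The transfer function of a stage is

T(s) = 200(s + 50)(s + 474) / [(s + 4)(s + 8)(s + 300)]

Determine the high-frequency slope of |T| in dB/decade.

-20 dB/decade

Each pole contributes −20 dB/decade at high frequency; each zero contributes +20 dB/decade.
Net: 2 zero(s) − 3 pole(s) → -20 dB/decade.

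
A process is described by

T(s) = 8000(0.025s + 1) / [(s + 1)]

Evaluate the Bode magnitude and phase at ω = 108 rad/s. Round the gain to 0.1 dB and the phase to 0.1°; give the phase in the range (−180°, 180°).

46.6 dB, -19.8°

At ω = 108 rad/s:
zero (1 + j108·0.025) = 1 + j2.7 → |·| ≈ 2.8792, ∠ ≈ 69.68°
pole (1 + j108·1) = 1 + j108 → |·| ≈ 108, ∠ ≈ 89.47°
|T| = 8000 · 2.8792 / (108) ≈ 213.27
Gain = 20 log₁₀(213.27) ≈ 46.58 dB
∠T = (69.68°) − (89.47°) = -19.79°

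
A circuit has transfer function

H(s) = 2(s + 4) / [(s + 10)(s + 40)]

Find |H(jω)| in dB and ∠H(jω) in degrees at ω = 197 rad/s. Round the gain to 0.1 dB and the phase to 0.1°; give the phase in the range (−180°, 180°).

-40.1 dB, -76.8°

At s = jω = j197:
zero (s+4): 4 + j197 → |·| = √(4²+197²) = √38825 ≈ 197.04, ∠ = arctan(197/4) ≈ 88.84°
pole (s+10): 10 + j197 → |·| = √(10²+197²) = √38909 ≈ 197.25, ∠ = arctan(197/10) ≈ 87.09°
pole (s+40): 40 + j197 → |·| = √(40²+197²) = √40409 ≈ 201.02, ∠ = arctan(197/40) ≈ 78.52°
|H| = 2 · 197.04 / 39651 ≈ 0.0099387
Gain = 20 log₁₀(0.0099387) ≈ -40.05 dB
∠H = 88.84° − 165.61° = -76.77°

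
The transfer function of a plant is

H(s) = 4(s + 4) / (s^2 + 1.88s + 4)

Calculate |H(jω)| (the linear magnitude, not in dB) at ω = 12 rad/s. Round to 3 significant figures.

At s = jω = j12:
zero (s+4): 4 + j12 → |·| = √(4²+12²) = √160 ≈ 12.649, ∠ = arctan(12/4) ≈ 71.57°
quadratic: (j12)² + 1.88·j12 + 4 = -140 + j22.56 → |·| ≈ 141.81, ∠ ≈ 170.85°
|H| = 4 · 12.649 / 141.81 ≈ 0.35679

0.357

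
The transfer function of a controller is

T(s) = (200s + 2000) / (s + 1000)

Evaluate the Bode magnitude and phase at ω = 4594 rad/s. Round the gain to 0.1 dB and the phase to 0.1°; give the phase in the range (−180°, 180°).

45.8 dB, 12.2°

Substitute s = j4594:
Numerator: 200(j4594) + 2000 = 2000 + j918800
Denominator: (j4594) + 1000 = 1000 + j4594
|N| = √(2000² + 918800²) ≈ 9.188e+05, ∠N ≈ 89.88°
|D| = √(1000² + 4594²) ≈ 4701.6, ∠D ≈ 77.72°
|T| = 9.188e+05 / 4701.6 ≈ 195.42
Gain = 20 log₁₀(195.42) ≈ 45.82 dB
∠T = 89.88° − 77.72° = 12.16°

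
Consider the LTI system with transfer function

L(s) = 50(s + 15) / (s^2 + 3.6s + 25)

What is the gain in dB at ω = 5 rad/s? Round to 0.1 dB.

32.9 dB

At s = jω = j5:
zero (s+15): 15 + j5 → |·| = √(15²+5²) = √250 ≈ 15.811, ∠ = arctan(5/15) ≈ 18.43°
quadratic: (j5)² + 3.6·j5 + 25 = 0 + j18 → |·| ≈ 18, ∠ ≈ 90.00°
|L| = 50 · 15.811 / 18 ≈ 43.919
Gain = 20 log₁₀(43.919) ≈ 32.85 dB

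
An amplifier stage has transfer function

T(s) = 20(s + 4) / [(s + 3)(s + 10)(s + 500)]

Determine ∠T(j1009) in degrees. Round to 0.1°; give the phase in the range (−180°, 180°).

At s = jω = j1009:
zero (s+4): 4 + j1009 → |·| = √(4²+1009²) = √1018097 ≈ 1009, ∠ = arctan(1009/4) ≈ 89.77°
pole (s+3): 3 + j1009 → |·| = √(3²+1009²) = √1018090 ≈ 1009, ∠ = arctan(1009/3) ≈ 89.83°
pole (s+10): 10 + j1009 → |·| = √(10²+1009²) = √1018181 ≈ 1009, ∠ = arctan(1009/10) ≈ 89.43°
pole (s+500): 500 + j1009 → |·| = √(500²+1009²) = √1268081 ≈ 1126.1, ∠ = arctan(1009/500) ≈ 63.64°
∠T = 89.77° − 242.90° = -153.13°

-153.1°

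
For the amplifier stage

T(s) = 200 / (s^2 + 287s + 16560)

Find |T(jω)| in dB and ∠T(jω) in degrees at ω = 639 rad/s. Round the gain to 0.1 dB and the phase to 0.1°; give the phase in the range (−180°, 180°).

Substitute s = j639:
Numerator: 200 = 200 + j0
Denominator: (j639)^2 + 287(j639) + 16560 = -391761 + j183393
|N| = √(200² + 0²) ≈ 200, ∠N ≈ 0.00°
|D| = √(391761² + 183393²) ≈ 4.3256e+05, ∠D ≈ 154.91°
|T| = 200 / 4.3256e+05 ≈ 0.00046236
Gain = 20 log₁₀(0.00046236) ≈ -66.70 dB
∠T = 0.00° − 154.91° = -154.91°

-66.7 dB, -154.9°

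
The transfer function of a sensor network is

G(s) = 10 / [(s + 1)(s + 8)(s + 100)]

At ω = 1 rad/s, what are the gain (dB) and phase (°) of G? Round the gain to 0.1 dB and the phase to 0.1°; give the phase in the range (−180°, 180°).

At s = jω = j1:
pole (s+1): 1 + j1 → |·| = √(1²+1²) = √2 ≈ 1.4142, ∠ = arctan(1/1) ≈ 45.00°
pole (s+8): 8 + j1 → |·| = √(8²+1²) = √65 ≈ 8.0623, ∠ = arctan(1/8) ≈ 7.13°
pole (s+100): 100 + j1 → |·| = √(100²+1²) = √10001 ≈ 100, ∠ = arctan(1/100) ≈ 0.57°
|G| = 10 / 1140.2 ≈ 0.0087704
Gain = 20 log₁₀(0.0087704) ≈ -41.14 dB
∠G = 0.00° − 52.70° = -52.70°

-41.1 dB, -52.7°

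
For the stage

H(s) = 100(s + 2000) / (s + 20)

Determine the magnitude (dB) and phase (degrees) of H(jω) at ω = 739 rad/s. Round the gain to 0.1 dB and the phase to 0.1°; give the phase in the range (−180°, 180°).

At s = jω = j739:
zero (s+2000): 2000 + j739 → |·| = √(2000²+739²) = √4546121 ≈ 2132.2, ∠ = arctan(739/2000) ≈ 20.28°
pole (s+20): 20 + j739 → |·| = √(20²+739²) = √546521 ≈ 739.27, ∠ = arctan(739/20) ≈ 88.45°
|H| = 100 · 2132.2 / 739.27 ≈ 288.42
Gain = 20 log₁₀(288.42) ≈ 49.20 dB
∠H = 20.28° − 88.45° = -68.17°

49.2 dB, -68.2°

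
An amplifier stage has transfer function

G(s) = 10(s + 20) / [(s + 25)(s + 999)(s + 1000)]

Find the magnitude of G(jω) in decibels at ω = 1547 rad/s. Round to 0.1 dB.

At s = jω = j1547:
zero (s+20): 20 + j1547 → |·| = √(20²+1547²) = √2393609 ≈ 1547.1, ∠ = arctan(1547/20) ≈ 89.26°
pole (s+25): 25 + j1547 → |·| = √(25²+1547²) = √2393834 ≈ 1547.2, ∠ = arctan(1547/25) ≈ 89.07°
pole (s+999): 999 + j1547 → |·| = √(999²+1547²) = √3391210 ≈ 1841.5, ∠ = arctan(1547/999) ≈ 57.15°
pole (s+1000): 1000 + j1547 → |·| = √(1000²+1547²) = √3393209 ≈ 1842.1, ∠ = arctan(1547/1000) ≈ 57.12°
|G| = 10 · 1547.1 / 5.2485e+09 ≈ 2.9477e-06
Gain = 20 log₁₀(2.9477e-06) ≈ -110.61 dB

-110.6 dB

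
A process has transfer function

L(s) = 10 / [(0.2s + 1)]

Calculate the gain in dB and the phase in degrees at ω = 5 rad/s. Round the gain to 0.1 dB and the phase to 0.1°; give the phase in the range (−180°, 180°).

At ω = 5 rad/s:
pole (1 + j5·0.2) = 1 + j1 → |·| ≈ 1.4142, ∠ ≈ 45.00°
|L| = 10 · 1 / (1.4142) ≈ 7.0711
Gain = 20 log₁₀(7.0711) ≈ 16.99 dB
∠L = (0°) − (45.00°) = -45.00°

17.0 dB, -45.0°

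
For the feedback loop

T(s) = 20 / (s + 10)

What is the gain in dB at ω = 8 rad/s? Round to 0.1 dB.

Substitute s = j8:
Numerator: 20 = 20 + j0
Denominator: (j8) + 10 = 10 + j8
|N| = √(20² + 0²) ≈ 20, ∠N ≈ 0.00°
|D| = √(10² + 8²) ≈ 12.806, ∠D ≈ 38.66°
|T| = 20 / 12.806 ≈ 1.5618
Gain = 20 log₁₀(1.5618) ≈ 3.87 dB

3.9 dB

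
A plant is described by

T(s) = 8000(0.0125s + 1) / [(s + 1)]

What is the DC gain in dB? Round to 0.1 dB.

78.1 dB

T(0) = 8000 · 1 / 1 = 8000
20 log₁₀(8000) ≈ 78.06 dB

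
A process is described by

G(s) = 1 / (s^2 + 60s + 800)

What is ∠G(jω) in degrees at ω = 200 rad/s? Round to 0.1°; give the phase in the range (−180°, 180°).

Substitute s = j200:
Numerator: 1 = 1 + j0
Denominator: (j200)^2 + 60(j200) + 800 = -39200 + j12000
|N| = √(1² + 0²) ≈ 1, ∠N ≈ 0.00°
|D| = √(39200² + 12000²) ≈ 40996, ∠D ≈ 162.98°
∠G = 0.00° − 162.98° = -162.98°

-163.0°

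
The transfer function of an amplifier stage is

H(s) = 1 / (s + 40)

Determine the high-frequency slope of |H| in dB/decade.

-20 dB/decade

Each pole contributes −20 dB/decade at high frequency; each zero contributes +20 dB/decade.
Net: 0 zero(s) − 1 pole(s) → -20 dB/decade.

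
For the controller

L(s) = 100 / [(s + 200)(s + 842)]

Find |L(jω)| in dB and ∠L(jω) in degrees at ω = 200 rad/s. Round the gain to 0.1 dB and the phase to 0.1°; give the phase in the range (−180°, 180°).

At s = jω = j200:
pole (s+200): 200 + j200 → |·| = √(200²+200²) = √80000 ≈ 282.84, ∠ = arctan(200/200) ≈ 45.00°
pole (s+842): 842 + j200 → |·| = √(842²+200²) = √748964 ≈ 865.43, ∠ = arctan(200/842) ≈ 13.36°
|L| = 100 / 2.4478e+05 ≈ 0.00040853
Gain = 20 log₁₀(0.00040853) ≈ -67.78 dB
∠L = 0.00° − 58.36° = -58.36°

-67.8 dB, -58.4°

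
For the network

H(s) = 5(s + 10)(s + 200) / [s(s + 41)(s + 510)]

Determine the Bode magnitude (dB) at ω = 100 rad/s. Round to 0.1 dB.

At s = jω = j100:
zero (s+10): 10 + j100 → |·| = √(10²+100²) = √10100 ≈ 100.5, ∠ = arctan(100/10) ≈ 84.29°
zero (s+200): 200 + j100 → |·| = √(200²+100²) = √50000 ≈ 223.61, ∠ = arctan(100/200) ≈ 26.57°
pole (s+41): 41 + j100 → |·| = √(41²+100²) = √11681 ≈ 108.08, ∠ = arctan(100/41) ≈ 67.71°
pole (s+510): 510 + j100 → |·| = √(510²+100²) = √270100 ≈ 519.71, ∠ = arctan(100/510) ≈ 11.09°
pole at origin: |s| = 100, ∠ = 90.00° (in denominator)
|H| = 5 · 22473 / 5.617e+06 ≈ 0.020004
Gain = 20 log₁₀(0.020004) ≈ -33.98 dB

-34.0 dB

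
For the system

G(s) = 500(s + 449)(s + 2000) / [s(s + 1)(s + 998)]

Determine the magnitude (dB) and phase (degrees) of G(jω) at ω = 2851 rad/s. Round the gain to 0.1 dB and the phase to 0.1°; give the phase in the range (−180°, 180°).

At s = jω = j2851:
zero (s+449): 449 + j2851 → |·| = √(449²+2851²) = √8329802 ≈ 2886.1, ∠ = arctan(2851/449) ≈ 81.05°
zero (s+2000): 2000 + j2851 → |·| = √(2000²+2851²) = √12128201 ≈ 3482.6, ∠ = arctan(2851/2000) ≈ 54.95°
pole (s+1): 1 + j2851 → |·| = √(1²+2851²) = √8128202 ≈ 2851, ∠ = arctan(2851/1) ≈ 89.98°
pole (s+998): 998 + j2851 → |·| = √(998²+2851²) = √9124205 ≈ 3020.6, ∠ = arctan(2851/998) ≈ 70.71°
pole at origin: |s| = 2851, ∠ = 90.00° (in denominator)
|G| = 500 · 1.0051e+07 / 2.4552e+10 ≈ 0.20469
Gain = 20 log₁₀(0.20469) ≈ -13.78 dB
∠G = 136.00° − 250.69° = -114.69°

-13.8 dB, -114.7°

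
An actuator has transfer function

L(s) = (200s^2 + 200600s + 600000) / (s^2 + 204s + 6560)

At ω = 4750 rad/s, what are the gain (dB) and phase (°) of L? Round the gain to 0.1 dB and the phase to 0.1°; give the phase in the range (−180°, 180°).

Substitute s = j4750:
Numerator: 200(j4750)^2 + 200600(j4750) + 600000 = -4511900000 + j952850000
Denominator: (j4750)^2 + 204(j4750) + 6560 = -22555940 + j969000
|N| = √(4511900000² + 952850000²) ≈ 4.6114e+09, ∠N ≈ 168.08°
|D| = √(22555940² + 969000²) ≈ 2.2577e+07, ∠D ≈ 177.54°
|L| = 4.6114e+09 / 2.2577e+07 ≈ 204.25
Gain = 20 log₁₀(204.25) ≈ 46.20 dB
∠L = 168.08° − 177.54° = -9.46°

46.2 dB, -9.5°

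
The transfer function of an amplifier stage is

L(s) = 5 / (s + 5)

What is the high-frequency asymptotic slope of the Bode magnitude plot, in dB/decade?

Each pole contributes −20 dB/decade at high frequency; each zero contributes +20 dB/decade.
Net: 0 zero(s) − 1 pole(s) → -20 dB/decade.

-20 dB/decade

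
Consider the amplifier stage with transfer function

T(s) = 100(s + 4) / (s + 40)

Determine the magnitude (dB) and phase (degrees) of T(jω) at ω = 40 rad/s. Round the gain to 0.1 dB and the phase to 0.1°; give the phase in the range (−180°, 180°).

At s = jω = j40:
zero (s+4): 4 + j40 → |·| = √(4²+40²) = √1616 ≈ 40.2, ∠ = arctan(40/4) ≈ 84.29°
pole (s+40): 40 + j40 → |·| = √(40²+40²) = √3200 ≈ 56.569, ∠ = arctan(40/40) ≈ 45.00°
|T| = 100 · 40.2 / 56.569 ≈ 71.064
Gain = 20 log₁₀(71.064) ≈ 37.03 dB
∠T = 84.29° − 45.00° = 39.29°

37.0 dB, 39.3°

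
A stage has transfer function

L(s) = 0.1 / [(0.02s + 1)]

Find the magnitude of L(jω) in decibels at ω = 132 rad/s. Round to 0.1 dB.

-29.0 dB

At ω = 132 rad/s:
pole (1 + j132·0.02) = 1 + j2.64 → |·| ≈ 2.823, ∠ ≈ 69.25°
|L| = 0.1 · 1 / (2.823) ≈ 0.035423
Gain = 20 log₁₀(0.035423) ≈ -29.01 dB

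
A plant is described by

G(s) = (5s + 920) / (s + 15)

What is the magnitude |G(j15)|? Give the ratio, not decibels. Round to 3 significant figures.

Substitute s = j15:
Numerator: 5(j15) + 920 = 920 + j75
Denominator: (j15) + 15 = 15 + j15
|N| = √(920² + 75²) ≈ 923.05, ∠N ≈ 4.66°
|D| = √(15² + 15²) ≈ 21.213, ∠D ≈ 45.00°
|G| = 923.05 / 21.213 ≈ 43.513

43.5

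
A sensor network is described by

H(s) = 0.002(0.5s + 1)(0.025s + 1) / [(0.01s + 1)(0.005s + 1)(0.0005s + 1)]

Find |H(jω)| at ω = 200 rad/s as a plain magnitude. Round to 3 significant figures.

At ω = 200 rad/s:
zero (1 + j200·0.5) = 1 + j100 → |·| ≈ 100, ∠ ≈ 89.43°
zero (1 + j200·0.025) = 1 + j5 → |·| ≈ 5.099, ∠ ≈ 78.69°
pole (1 + j200·0.01) = 1 + j2 → |·| ≈ 2.2361, ∠ ≈ 63.43°
pole (1 + j200·0.005) = 1 + j1 → |·| ≈ 1.4142, ∠ ≈ 45.00°
pole (1 + j200·0.0005) = 1 + j0.1 → |·| ≈ 1.005, ∠ ≈ 5.71°
|H| = 0.002 · 100 · 5.099 / (2.2361 · 1.4142 · 1.005) ≈ 0.32088

0.321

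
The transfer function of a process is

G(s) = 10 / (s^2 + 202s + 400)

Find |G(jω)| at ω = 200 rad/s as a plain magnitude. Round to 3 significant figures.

Substitute s = j200:
Numerator: 10 = 10 + j0
Denominator: (j200)^2 + 202(j200) + 400 = -39600 + j40400
|N| = √(10² + 0²) ≈ 10, ∠N ≈ 0.00°
|D| = √(39600² + 40400²) ≈ 56571, ∠D ≈ 134.43°
|G| = 10 / 56571 ≈ 0.00017677

0.000177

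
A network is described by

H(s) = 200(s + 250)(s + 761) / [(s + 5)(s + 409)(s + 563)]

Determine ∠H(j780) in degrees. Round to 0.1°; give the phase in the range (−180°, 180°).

-88.2°

At s = jω = j780:
zero (s+250): 250 + j780 → |·| = √(250²+780²) = √670900 ≈ 819.08, ∠ = arctan(780/250) ≈ 72.23°
zero (s+761): 761 + j780 → |·| = √(761²+780²) = √1187521 ≈ 1089.7, ∠ = arctan(780/761) ≈ 45.71°
pole (s+5): 5 + j780 → |·| = √(5²+780²) = √608425 ≈ 780.02, ∠ = arctan(780/5) ≈ 89.63°
pole (s+409): 409 + j780 → |·| = √(409²+780²) = √775681 ≈ 880.73, ∠ = arctan(780/409) ≈ 62.33°
pole (s+563): 563 + j780 → |·| = √(563²+780²) = √925369 ≈ 961.96, ∠ = arctan(780/563) ≈ 54.18°
∠H = 117.94° − 206.14° = -88.20°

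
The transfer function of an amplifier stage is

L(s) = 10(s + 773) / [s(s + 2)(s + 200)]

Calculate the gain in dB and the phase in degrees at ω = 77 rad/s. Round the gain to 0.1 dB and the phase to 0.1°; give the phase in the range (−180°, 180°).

-44.3 dB, 166.1°

At s = jω = j77:
zero (s+773): 773 + j77 → |·| = √(773²+77²) = √603458 ≈ 776.83, ∠ = arctan(77/773) ≈ 5.69°
pole (s+2): 2 + j77 → |·| = √(2²+77²) = √5933 ≈ 77.026, ∠ = arctan(77/2) ≈ 88.51°
pole (s+200): 200 + j77 → |·| = √(200²+77²) = √45929 ≈ 214.31, ∠ = arctan(77/200) ≈ 21.06°
pole at origin: |s| = 77, ∠ = 90.00° (in denominator)
|L| = 10 · 776.83 / 1.2711e+06 ≈ 0.0061115
Gain = 20 log₁₀(0.0061115) ≈ -44.28 dB
∠L = 5.69° − 199.57° = -193.88° ≡ 166.12° (principal value)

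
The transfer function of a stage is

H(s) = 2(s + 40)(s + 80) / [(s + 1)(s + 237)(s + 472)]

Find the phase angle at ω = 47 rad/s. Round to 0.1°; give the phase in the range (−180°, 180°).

At s = jω = j47:
zero (s+40): 40 + j47 → |·| = √(40²+47²) = √3809 ≈ 61.717, ∠ = arctan(47/40) ≈ 49.60°
zero (s+80): 80 + j47 → |·| = √(80²+47²) = √8609 ≈ 92.785, ∠ = arctan(47/80) ≈ 30.43°
pole (s+1): 1 + j47 → |·| = √(1²+47²) = √2210 ≈ 47.011, ∠ = arctan(47/1) ≈ 88.78°
pole (s+237): 237 + j47 → |·| = √(237²+47²) = √58378 ≈ 241.62, ∠ = arctan(47/237) ≈ 11.22°
pole (s+472): 472 + j47 → |·| = √(472²+47²) = √224993 ≈ 474.33, ∠ = arctan(47/472) ≈ 5.69°
∠H = 80.03° − 105.69° = -25.66°

-25.7°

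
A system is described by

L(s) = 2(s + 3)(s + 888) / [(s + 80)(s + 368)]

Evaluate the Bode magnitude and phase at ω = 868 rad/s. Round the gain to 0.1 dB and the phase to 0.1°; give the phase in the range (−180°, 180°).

At s = jω = j868:
zero (s+3): 3 + j868 → |·| = √(3²+868²) = √753433 ≈ 868.01, ∠ = arctan(868/3) ≈ 89.80°
zero (s+888): 888 + j868 → |·| = √(888²+868²) = √1541968 ≈ 1241.8, ∠ = arctan(868/888) ≈ 44.35°
pole (s+80): 80 + j868 → |·| = √(80²+868²) = √759824 ≈ 871.68, ∠ = arctan(868/80) ≈ 84.73°
pole (s+368): 368 + j868 → |·| = √(368²+868²) = √888848 ≈ 942.79, ∠ = arctan(868/368) ≈ 67.02°
|L| = 2 · 1.0779e+06 / 8.2181e+05 ≈ 2.6232
Gain = 20 log₁₀(2.6232) ≈ 8.38 dB
∠L = 134.15° − 151.75° = -17.60°

8.4 dB, -17.6°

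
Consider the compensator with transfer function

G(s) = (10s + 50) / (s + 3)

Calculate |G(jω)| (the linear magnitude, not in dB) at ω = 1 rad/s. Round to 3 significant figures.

16.1

Substitute s = j1:
Numerator: 10(j1) + 50 = 50 + j10
Denominator: (j1) + 3 = 3 + j1
|N| = √(50² + 10²) ≈ 50.99, ∠N ≈ 11.31°
|D| = √(3² + 1²) ≈ 3.1623, ∠D ≈ 18.43°
|G| = 50.99 / 3.1623 ≈ 16.124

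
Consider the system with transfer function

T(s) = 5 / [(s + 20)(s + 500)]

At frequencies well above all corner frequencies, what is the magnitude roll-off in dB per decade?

Each pole contributes −20 dB/decade at high frequency; each zero contributes +20 dB/decade.
Net: 0 zero(s) − 2 pole(s) → -40 dB/decade.

-40 dB/decade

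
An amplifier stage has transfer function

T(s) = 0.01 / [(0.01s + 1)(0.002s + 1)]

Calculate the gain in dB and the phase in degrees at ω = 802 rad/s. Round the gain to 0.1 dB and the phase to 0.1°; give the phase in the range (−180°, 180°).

At ω = 802 rad/s:
pole (1 + j802·0.01) = 1 + j8.02 → |·| ≈ 8.0821, ∠ ≈ 82.89°
pole (1 + j802·0.002) = 1 + j1.604 → |·| ≈ 1.8902, ∠ ≈ 58.06°
|T| = 0.01 · 1 / (8.0821 · 1.8902) ≈ 0.00065459
Gain = 20 log₁₀(0.00065459) ≈ -63.68 dB
∠T = (0°) − (82.89° + 58.06°) = -140.95°

-63.7 dB, -141.0°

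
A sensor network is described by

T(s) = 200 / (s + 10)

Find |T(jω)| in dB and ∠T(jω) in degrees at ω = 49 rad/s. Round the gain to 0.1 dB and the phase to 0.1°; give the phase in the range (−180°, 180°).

Substitute s = j49:
Numerator: 200 = 200 + j0
Denominator: (j49) + 10 = 10 + j49
|N| = √(200² + 0²) ≈ 200, ∠N ≈ 0.00°
|D| = √(10² + 49²) ≈ 50.01, ∠D ≈ 78.47°
|T| = 200 / 50.01 ≈ 3.9992
Gain = 20 log₁₀(3.9992) ≈ 12.04 dB
∠T = 0.00° − 78.47° = -78.47°

12.0 dB, -78.5°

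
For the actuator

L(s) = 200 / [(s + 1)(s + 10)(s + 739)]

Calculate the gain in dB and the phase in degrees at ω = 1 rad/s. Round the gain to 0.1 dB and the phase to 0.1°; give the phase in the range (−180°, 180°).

-34.4 dB, -50.8°

At s = jω = j1:
pole (s+1): 1 + j1 → |·| = √(1²+1²) = √2 ≈ 1.4142, ∠ = arctan(1/1) ≈ 45.00°
pole (s+10): 10 + j1 → |·| = √(10²+1²) = √101 ≈ 10.05, ∠ = arctan(1/10) ≈ 5.71°
pole (s+739): 739 + j1 → |·| = √(739²+1²) = √546122 ≈ 739, ∠ = arctan(1/739) ≈ 0.08°
|L| = 200 / 10503 ≈ 0.019042
Gain = 20 log₁₀(0.019042) ≈ -34.41 dB
∠L = 0.00° − 50.79° = -50.79°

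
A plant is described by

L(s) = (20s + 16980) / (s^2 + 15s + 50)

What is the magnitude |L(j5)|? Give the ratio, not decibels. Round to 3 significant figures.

Substitute s = j5:
Numerator: 20(j5) + 16980 = 16980 + j100
Denominator: (j5)^2 + 15(j5) + 50 = 25 + j75
|N| = √(16980² + 100²) ≈ 16980, ∠N ≈ 0.34°
|D| = √(25² + 75²) ≈ 79.057, ∠D ≈ 71.57°
|L| = 16980 / 79.057 ≈ 214.78

215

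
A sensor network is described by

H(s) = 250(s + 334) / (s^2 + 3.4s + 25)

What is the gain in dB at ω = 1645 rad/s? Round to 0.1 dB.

-16.2 dB

At s = jω = j1645:
zero (s+334): 334 + j1645 → |·| = √(334²+1645²) = √2817581 ≈ 1678.6, ∠ = arctan(1645/334) ≈ 78.52°
quadratic: (j1645)² + 3.4·j1645 + 25 = -2706000 + j5593 → |·| ≈ 2.706e+06, ∠ ≈ 179.88°
|H| = 250 · 1678.6 / 2.706e+06 ≈ 0.15508
Gain = 20 log₁₀(0.15508) ≈ -16.19 dB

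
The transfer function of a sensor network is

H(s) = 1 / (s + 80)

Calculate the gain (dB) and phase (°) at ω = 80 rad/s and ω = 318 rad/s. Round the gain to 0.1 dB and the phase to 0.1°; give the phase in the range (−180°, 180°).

ω = 80: -41.1 dB, -45.0°; ω = 318: -50.3 dB, -75.9°

At s = jω = j80:
pole (s+80): 80 + j80 → |·| = √(80²+80²) = √12800 ≈ 113.14, ∠ = arctan(80/80) ≈ 45.00°
|H| = 1 / 113.14 ≈ 0.0088386
Gain = 20 log₁₀(0.0088386) ≈ -41.07 dB
∠H = 0.00° − 45.00° = -45.00°

At s = jω = j318:
pole (s+80): 80 + j318 → |·| = √(80²+318²) = √107524 ≈ 327.91, ∠ = arctan(318/80) ≈ 75.88°
|H| = 1 / 327.91 ≈ 0.0030496
Gain = 20 log₁₀(0.0030496) ≈ -50.32 dB
∠H = 0.00° − 75.88° = -75.88°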